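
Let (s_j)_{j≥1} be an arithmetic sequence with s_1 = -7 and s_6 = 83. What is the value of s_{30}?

515

Common difference d = (83 - (-7)) / (6 - 1) = 18.
s_j = -7 + (j - 1)·18.
s_{30} = -7 + 29·18 = 515.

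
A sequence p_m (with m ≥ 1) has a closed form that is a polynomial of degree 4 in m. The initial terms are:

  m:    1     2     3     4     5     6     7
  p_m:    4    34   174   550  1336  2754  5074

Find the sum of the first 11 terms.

83600

1st diffs: 30, 140, 376, 786, 1418, 2320.
2nd diffs: 110, 236, 410, 632, 902.
3rd diffs: 126, 174, 222, 270.
4th diffs: 48, 48, 48 (constant).
Newton forward-difference form: p_m = 4 + 30·C(m-1,1) + 110·C(m-1,2) + 126·C(m-1,3) + 48·C(m-1,4).
Continuing: 8614, 13740, 20866, 30454.
Summing m = 1..11 (11 terms) gives 83600.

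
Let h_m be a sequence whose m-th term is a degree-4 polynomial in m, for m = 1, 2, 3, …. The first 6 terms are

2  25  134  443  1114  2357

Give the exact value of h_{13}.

1st diffs: 23, 109, 309, 671, 1243.
2nd diffs: 86, 200, 362, 572.
3rd diffs: 114, 162, 210.
4th diffs: 48, 48 (constant).
Newton forward-difference form: h_m = 2 + 23·C(m-1,1) + 86·C(m-1,2) + 114·C(m-1,3) + 48·C(m-1,4).
At m = 13: m-1 = 12, so h_{13} = 2 + 276 + 5676 + 25080 + 23760 = 54794.

54794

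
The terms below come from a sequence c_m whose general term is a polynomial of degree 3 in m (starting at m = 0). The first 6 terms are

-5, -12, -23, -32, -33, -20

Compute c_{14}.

1st diffs: -7, -11, -9, -1, 13.
2nd diffs: -4, 2, 8, 14.
3rd diffs: 6, 6, 6 (constant).
Newton forward-difference form: c_m = -5 + (-7)·C(m,1) + (-4)·C(m,2) + 6·C(m,3).
At m = 14: m = 14, so c_{14} = -5 - 98 - 364 + 2184 = 1717.

1717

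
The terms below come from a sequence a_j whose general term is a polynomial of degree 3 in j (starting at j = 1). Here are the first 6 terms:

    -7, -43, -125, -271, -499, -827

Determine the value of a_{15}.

-11249

1st diffs: -36, -82, -146, -228, -328.
2nd diffs: -46, -64, -82, -100.
3rd diffs: -18, -18, -18 (constant).
Newton forward-difference form: a_j = -7 + (-36)·C(j-1,1) + (-46)·C(j-1,2) + (-18)·C(j-1,3).
At j = 15: j-1 = 14, so a_{15} = -7 - 504 - 4186 - 6552 = -11249.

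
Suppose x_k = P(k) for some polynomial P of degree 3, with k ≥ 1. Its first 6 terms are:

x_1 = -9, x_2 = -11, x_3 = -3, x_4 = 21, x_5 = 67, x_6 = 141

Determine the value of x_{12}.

1509

1st diffs: -2, 8, 24, 46, 74.
2nd diffs: 10, 16, 22, 28.
3rd diffs: 6, 6, 6 (constant).
Newton forward-difference form: x_k = -9 + (-2)·C(k-1,1) + 10·C(k-1,2) + 6·C(k-1,3).
At k = 12: k-1 = 11, so x_{12} = -9 - 22 + 550 + 990 = 1509.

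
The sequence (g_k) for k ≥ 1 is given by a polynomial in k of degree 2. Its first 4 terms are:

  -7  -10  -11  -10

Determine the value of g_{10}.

38

1st diffs: -3, -1, 1.
2nd diffs: 2, 2 (constant).
Newton forward-difference form: g_k = -7 + (-3)·C(k-1,1) + 2·C(k-1,2).
At k = 10: k-1 = 9, so g_{10} = -7 - 27 + 72 = 38.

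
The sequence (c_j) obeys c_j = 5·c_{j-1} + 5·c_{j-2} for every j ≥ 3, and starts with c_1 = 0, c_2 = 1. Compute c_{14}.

c_3 = 5, c_4 = 30, c_5 = 175, …, c_{11} = 7046875, c_{12} = 41253125, c_{13} = 241500000, c_{14} = 1413765625.

1413765625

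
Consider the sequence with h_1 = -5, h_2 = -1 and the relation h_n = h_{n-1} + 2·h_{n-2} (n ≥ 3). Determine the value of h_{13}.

Applying the relation repeatedly:
h_3 = -11  h_4 = -13  h_5 = -35  …  h_{10} = -1021  h_{11} = -2051  h_{12} = -4093  h_{13} = -8195.
(Characteristic roots are 2 and -1.)

-8195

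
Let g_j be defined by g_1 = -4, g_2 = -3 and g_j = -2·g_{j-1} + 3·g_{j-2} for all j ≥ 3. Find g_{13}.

-132864

Iterate the recurrence:
g_3 = -6;  g_4 = 3;  g_5 = -24;  …;  g_{10} = 4917;  g_{11} = -14766;  g_{12} = 44283;  g_{13} = -132864.
(Characteristic roots are 1 and -3.)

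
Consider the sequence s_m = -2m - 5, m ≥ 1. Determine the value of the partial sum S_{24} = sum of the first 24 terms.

Over m = 1..24: Σm = 300.
Total = (-2)·300 + (-5)·24 = -720.

-720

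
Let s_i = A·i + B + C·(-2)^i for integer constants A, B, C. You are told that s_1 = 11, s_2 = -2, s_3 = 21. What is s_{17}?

Plug in i = 1, 2, 3: A + B - 2C = 11; 2A + B + 4C = -2; 3A + B - 8C = 21.
Subtracting the first from the second: A + 6C = -13.
Subtracting the second from the third: A - 12C = 23.
Solving: C = -2, A = -1, then B = 8.
Hence s_{17} = -1·17 + 8 + (-2)·(-131072) = 262135.

262135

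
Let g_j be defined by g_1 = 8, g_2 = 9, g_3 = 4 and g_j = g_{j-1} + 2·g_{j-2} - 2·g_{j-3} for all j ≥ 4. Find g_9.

g_4 = 6, g_5 = -4, g_6 = 0, g_7 = -20, g_8 = -12, g_9 = -52.

-52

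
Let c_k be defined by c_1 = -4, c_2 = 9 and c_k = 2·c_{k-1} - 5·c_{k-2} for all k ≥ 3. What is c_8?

1691

c_3 = 38;  c_4 = 31;  c_5 = -128;  c_6 = -411;  c_7 = -182;  c_8 = 1691.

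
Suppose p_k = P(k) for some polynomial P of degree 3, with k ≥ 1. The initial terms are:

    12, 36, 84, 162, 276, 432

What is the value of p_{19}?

1st diffs: 24, 48, 78, 114, 156.
2nd diffs: 24, 30, 36, 42.
3rd diffs: 6, 6, 6 (constant).
Newton forward-difference form: p_k = 12 + 24·C(k-1,1) + 24·C(k-1,2) + 6·C(k-1,3).
At k = 19: k-1 = 18, so p_{19} = 12 + 432 + 3672 + 4896 = 9012.

9012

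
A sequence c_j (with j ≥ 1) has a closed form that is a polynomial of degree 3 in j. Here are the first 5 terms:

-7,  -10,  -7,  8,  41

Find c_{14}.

1st diffs: -3, 3, 15, 33.
2nd diffs: 6, 12, 18.
3rd diffs: 6, 6 (constant).
So c_j = j^3 - 3j^2 - j - 4.
Evaluating at j = 14 gives c_{14} = 2138.

2138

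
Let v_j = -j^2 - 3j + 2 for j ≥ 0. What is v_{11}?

-152

v_{11} = -1·11^2 - 3·11 + 2 = -152.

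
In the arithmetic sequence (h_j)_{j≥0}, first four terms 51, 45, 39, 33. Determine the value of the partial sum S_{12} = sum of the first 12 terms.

216

Common difference d = -6.
h_j = 51 + (j - 0)·(-6).
h_{11} = -15; S = 12·(51 + (-15))/2 = 216.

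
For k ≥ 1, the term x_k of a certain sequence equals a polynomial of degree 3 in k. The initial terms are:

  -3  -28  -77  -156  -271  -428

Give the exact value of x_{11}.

-2053

1st diffs: -25, -49, -79, -115, -157.
2nd diffs: -24, -30, -36, -42.
3rd diffs: -6, -6, -6 (constant).
Newton forward-difference form: x_k = -3 + (-25)·C(k-1,1) + (-24)·C(k-1,2) + (-6)·C(k-1,3).
At k = 11: k-1 = 10, so x_{11} = -3 - 250 - 1080 - 720 = -2053.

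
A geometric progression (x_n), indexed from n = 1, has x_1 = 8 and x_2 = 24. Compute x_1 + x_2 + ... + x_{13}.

Common ratio r = 3.
x_n = 8·3^(n-1).
S = 8·(3^13 - 1)/(3 - 1) = 8·(1594323 - 1)/(2) = 6377288.

6377288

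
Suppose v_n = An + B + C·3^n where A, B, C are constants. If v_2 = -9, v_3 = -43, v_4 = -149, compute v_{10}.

-118073

The three given values yield: 2A + B + 9C = -9; 3A + B + 27C = -43; 4A + B + 81C = -149.
Subtracting the first from the second: A + 18C = -34.
Subtracting the second from the third: A + 54C = -106.
Solving: C = -2, A = 2, then B = 5.
Hence v_{10} = 2·10 + 5 + (-2)·59049 = -118073.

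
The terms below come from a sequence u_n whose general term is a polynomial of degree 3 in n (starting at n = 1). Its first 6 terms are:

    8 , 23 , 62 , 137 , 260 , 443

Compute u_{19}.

13742

1st diffs: 15, 39, 75, 123, 183.
2nd diffs: 24, 36, 48, 60.
3rd diffs: 12, 12, 12 (constant).
Newton forward-difference form: u_n = 8 + 15·C(n-1,1) + 24·C(n-1,2) + 12·C(n-1,3).
At n = 19: n-1 = 18, so u_{19} = 8 + 270 + 3672 + 9792 = 13742.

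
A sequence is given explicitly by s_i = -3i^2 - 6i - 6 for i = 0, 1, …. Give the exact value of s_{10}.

s_{10} = -3·10^2 - 6·10 - 6 = -366.

-366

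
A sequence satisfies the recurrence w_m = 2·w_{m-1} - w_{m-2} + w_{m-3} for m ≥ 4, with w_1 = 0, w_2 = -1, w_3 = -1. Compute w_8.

-12

Iterate the recurrence:
w_4 = -1, w_5 = -2, w_6 = -4, w_7 = -7, w_8 = -12.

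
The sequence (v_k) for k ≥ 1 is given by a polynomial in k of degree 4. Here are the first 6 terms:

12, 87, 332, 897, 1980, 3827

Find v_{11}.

1st diffs: 75, 245, 565, 1083, 1847.
2nd diffs: 170, 320, 518, 764.
3rd diffs: 150, 198, 246.
4th diffs: 48, 48 (constant).
Newton forward-difference form: v_k = 12 + 75·C(k-1,1) + 170·C(k-1,2) + 150·C(k-1,3) + 48·C(k-1,4).
At k = 11: k-1 = 10, so v_{11} = 12 + 750 + 7650 + 18000 + 10080 = 36492.

36492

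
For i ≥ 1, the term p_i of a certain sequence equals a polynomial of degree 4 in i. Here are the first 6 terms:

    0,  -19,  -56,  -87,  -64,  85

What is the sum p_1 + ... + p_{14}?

63791

1st diffs: -19, -37, -31, 23, 149.
2nd diffs: -18, 6, 54, 126.
3rd diffs: 24, 48, 72.
4th diffs: 24, 24 (constant).
So p_i = i^4 - 6i^3 + 2i^2 + 2i + 1.
Continuing: …, 456, 1169, 2368, 4221, …, p_{14} = 22373.
Summing i = 1..14 (14 terms) gives 63791.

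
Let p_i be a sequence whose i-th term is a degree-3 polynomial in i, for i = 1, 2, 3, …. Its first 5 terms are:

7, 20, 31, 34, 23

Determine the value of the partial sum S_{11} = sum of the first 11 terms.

-1518

1st diffs: 13, 11, 3, -11.
2nd diffs: -2, -8, -14.
3rd diffs: -6, -6 (constant).
Newton forward-difference form: p_i = 7 + 13·C(i-1,1) + (-2)·C(i-1,2) + (-6)·C(i-1,3).
Continuing: …, -8, -65, -154, -281, …, p_{11} = -673.
Summing i = 1..11 (11 terms) gives -1518.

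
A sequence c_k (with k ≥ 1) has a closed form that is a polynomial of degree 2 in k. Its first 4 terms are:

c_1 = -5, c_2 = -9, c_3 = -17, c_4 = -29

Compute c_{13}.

-317

1st diffs: -4, -8, -12.
2nd diffs: -4, -4 (constant).
Newton forward-difference form: c_k = -5 + (-4)·C(k-1,1) + (-4)·C(k-1,2).
At k = 13: k-1 = 12, so c_{13} = -5 - 48 - 264 = -317.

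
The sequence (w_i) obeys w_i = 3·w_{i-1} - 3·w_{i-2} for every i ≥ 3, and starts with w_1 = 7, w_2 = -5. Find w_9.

972

Compute successive terms:
w_3 = -36  w_4 = -93  w_5 = -171  w_6 = -234  w_7 = -189  w_8 = 135  w_9 = 972.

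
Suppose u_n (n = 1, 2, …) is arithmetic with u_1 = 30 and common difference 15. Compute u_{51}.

u_n = 30 + (n - 1)·15.
u_{51} = 30 + 50·15 = 780.

780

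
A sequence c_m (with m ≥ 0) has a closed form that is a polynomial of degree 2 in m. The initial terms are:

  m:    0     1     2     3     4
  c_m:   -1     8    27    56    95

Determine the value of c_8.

1st diffs: 9, 19, 29, 39.
2nd diffs: 10, 10, 10 (constant).
Newton forward-difference form: c_m = -1 + 9·C(m,1) + 10·C(m,2).
At m = 8: m = 8, so c_8 = -1 + 72 + 280 = 351.

351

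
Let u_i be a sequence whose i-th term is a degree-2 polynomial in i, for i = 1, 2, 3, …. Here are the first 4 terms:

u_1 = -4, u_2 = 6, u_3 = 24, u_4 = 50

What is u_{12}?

1st diffs: 10, 18, 26.
2nd diffs: 8, 8 (constant).
Newton forward-difference form: u_i = -4 + 10·C(i-1,1) + 8·C(i-1,2).
At i = 12: i-1 = 11, so u_{12} = -4 + 110 + 440 = 546.

546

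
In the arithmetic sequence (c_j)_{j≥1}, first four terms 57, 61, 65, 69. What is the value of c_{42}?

221

Common difference d = 4.
c_j = 57 + (j - 1)·4.
c_{42} = 57 + 41·4 = 221.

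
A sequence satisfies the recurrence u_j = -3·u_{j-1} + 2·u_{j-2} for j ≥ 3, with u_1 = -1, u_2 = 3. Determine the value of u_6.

Step forward from the initial values:
u_3 = -11;  u_4 = 39;  u_5 = -139;  u_6 = 495.

495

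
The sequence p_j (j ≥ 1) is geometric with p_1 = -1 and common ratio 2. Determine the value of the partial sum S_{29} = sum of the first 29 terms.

p_j = (-1)·2^(j-1).
S = (-1)·(2^29 - 1)/(2 - 1) = (-1)·(536870912 - 1)/(1) = -536870911.

-536870911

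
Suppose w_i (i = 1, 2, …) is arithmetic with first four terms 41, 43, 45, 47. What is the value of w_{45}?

Common difference d = 2.
w_i = 41 + (i - 1)·2.
w_{45} = 41 + 44·2 = 129.

129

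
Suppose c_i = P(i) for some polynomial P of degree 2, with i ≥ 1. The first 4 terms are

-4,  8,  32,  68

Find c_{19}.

2048

1st diffs: 12, 24, 36.
2nd diffs: 12, 12 (constant).
Newton forward-difference form: c_i = -4 + 12·C(i-1,1) + 12·C(i-1,2).
At i = 19: i-1 = 18, so c_{19} = -4 + 216 + 1836 = 2048.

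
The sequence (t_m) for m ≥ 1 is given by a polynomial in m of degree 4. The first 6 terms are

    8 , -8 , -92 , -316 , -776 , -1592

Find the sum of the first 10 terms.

1st diffs: -16, -84, -224, -460, -816.
2nd diffs: -68, -140, -236, -356.
3rd diffs: -72, -96, -120.
4th diffs: -24, -24 (constant).
So t_m = -m^4 - 2m^3 + 3m^2 + 4m + 4.
Continuing: -2908, -4892, -7736, -11656.
Summing m = 1..10 (10 terms) gives -29968.

-29968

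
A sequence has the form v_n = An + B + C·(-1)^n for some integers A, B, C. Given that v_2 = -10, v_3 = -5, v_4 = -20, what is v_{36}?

At n = 2, 3, 4: 2A + B + C = -10; 3A + B - C = -5; 4A + B + C = -20.
Subtracting the first from the second: A - 2C = 5.
Subtracting the second from the third: A + 2C = -15.
Solving: C = -5, A = -5, then B = 5.
Therefore v_{36} = -180 + 5 + (-5)·1 = -180.

-180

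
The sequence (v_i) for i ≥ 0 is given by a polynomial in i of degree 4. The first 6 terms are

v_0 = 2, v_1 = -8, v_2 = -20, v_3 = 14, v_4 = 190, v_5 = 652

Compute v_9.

9920

1st diffs: -10, -12, 34, 176, 462.
2nd diffs: -2, 46, 142, 286.
3rd diffs: 48, 96, 144.
4th diffs: 48, 48 (constant).
Newton forward-difference form: v_i = 2 + (-10)·C(i,1) + (-2)·C(i,2) + 48·C(i,3) + 48·C(i,4).
At i = 9: i = 9, so v_9 = 2 - 90 - 72 + 4032 + 6048 = 9920.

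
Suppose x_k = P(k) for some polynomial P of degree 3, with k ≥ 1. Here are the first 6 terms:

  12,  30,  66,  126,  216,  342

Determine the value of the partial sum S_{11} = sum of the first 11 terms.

1st diffs: 18, 36, 60, 90, 126.
2nd diffs: 18, 24, 30, 36.
3rd diffs: 6, 6, 6 (constant).
So x_k = k^3 + 3k^2 + 2k + 6.
Continuing: …, 510, 726, 996, 1326, …, x_{11} = 1722.
Summing k = 1..11 (11 terms) gives 6072.

6072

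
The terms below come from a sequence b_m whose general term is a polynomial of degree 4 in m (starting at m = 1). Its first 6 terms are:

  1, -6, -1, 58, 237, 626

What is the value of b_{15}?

1st diffs: -7, 5, 59, 179, 389.
2nd diffs: 12, 54, 120, 210.
3rd diffs: 42, 66, 90.
4th diffs: 24, 24 (constant).
Newton forward-difference form: b_m = 1 + (-7)·C(m-1,1) + 12·C(m-1,2) + 42·C(m-1,3) + 24·C(m-1,4).
At m = 15: m-1 = 14, so b_{15} = 1 - 98 + 1092 + 15288 + 24024 = 40307.

40307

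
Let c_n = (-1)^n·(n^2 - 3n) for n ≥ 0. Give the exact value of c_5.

-10

(-1)^5 = -1; n^2 - 3n at n=5 is 10; so c_5 = -10.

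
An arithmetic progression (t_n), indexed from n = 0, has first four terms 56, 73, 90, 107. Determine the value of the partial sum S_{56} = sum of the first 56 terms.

29316

Common difference d = 17.
t_n = 56 + (n - 0)·17.
t_{55} = 991; S = 56·(56 + 991)/2 = 29316.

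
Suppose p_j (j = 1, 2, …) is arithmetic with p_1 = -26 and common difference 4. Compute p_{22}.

p_j = -26 + (j - 1)·4.
p_{22} = -26 + 21·4 = 58.

58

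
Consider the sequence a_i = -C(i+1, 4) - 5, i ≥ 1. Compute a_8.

C(9, 4) = 126, so a_8 = -131.

-131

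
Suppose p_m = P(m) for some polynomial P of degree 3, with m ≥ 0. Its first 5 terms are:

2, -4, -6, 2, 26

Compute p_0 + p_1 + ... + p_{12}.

1st diffs: -6, -2, 8, 24.
2nd diffs: 4, 10, 16.
3rd diffs: 6, 6 (constant).
So p_m = m^3 - m^2 - 6m + 2.
Continuing: …, 72, 146, 254, 402, …, p_{12} = 1514.
Summing m = 0..12 (13 terms) gives 4992.

4992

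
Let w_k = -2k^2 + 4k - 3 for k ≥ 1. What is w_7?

w_7 = -2·7^2 + 4·7 - 3 = -73.

-73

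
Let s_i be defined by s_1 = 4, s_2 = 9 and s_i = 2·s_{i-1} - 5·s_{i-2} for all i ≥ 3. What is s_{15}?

s_3 = -2, s_4 = -49, s_5 = -88, …, s_{12} = 19271, s_{13} = 72752, s_{14} = 49149, s_{15} = -265462.

-265462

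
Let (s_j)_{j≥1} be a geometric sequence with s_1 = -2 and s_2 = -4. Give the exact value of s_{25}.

-33554432

Common ratio r = 2.
s_j = (-2)·2^(j-1).
s_{25} = (-2)·2^24 = -33554432.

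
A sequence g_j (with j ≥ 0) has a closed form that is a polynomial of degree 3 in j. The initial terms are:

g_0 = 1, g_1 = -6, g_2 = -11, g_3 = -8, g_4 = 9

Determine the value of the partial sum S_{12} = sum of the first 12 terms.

1st diffs: -7, -5, 3, 17.
2nd diffs: 2, 8, 14.
3rd diffs: 6, 6 (constant).
Newton forward-difference form: g_j = 1 + (-7)·C(j,1) + 2·C(j,2) + 6·C(j,3).
Continuing: …, 46, 109, 204, 337, …, g_{11} = 1024.
Summing j = 0..11 (12 terms) gives 2960.

2960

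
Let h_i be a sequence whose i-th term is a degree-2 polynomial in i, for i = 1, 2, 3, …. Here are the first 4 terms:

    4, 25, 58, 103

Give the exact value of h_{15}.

1390

1st diffs: 21, 33, 45.
2nd diffs: 12, 12 (constant).
Newton forward-difference form: h_i = 4 + 21·C(i-1,1) + 12·C(i-1,2).
At i = 15: i-1 = 14, so h_{15} = 4 + 294 + 1092 = 1390.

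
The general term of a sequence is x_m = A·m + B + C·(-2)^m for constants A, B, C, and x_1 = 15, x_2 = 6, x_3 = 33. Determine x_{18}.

Plug in m = 1, 2, 3: A + B - 2C = 15; 2A + B + 4C = 6; 3A + B - 8C = 33.
Subtracting the first from the second: A + 6C = -9.
Subtracting the second from the third: A - 12C = 27.
Solving: C = -2, A = 3, then B = 8.
So x_m = 3·m + 8 + (-2)·(-2)^m; at m=18 this is -524226.

-524226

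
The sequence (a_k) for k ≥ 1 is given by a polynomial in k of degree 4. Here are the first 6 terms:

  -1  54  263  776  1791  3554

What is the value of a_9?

1st diffs: 55, 209, 513, 1015, 1763.
2nd diffs: 154, 304, 502, 748.
3rd diffs: 150, 198, 246.
4th diffs: 48, 48 (constant).
Newton forward-difference form: a_k = -1 + 55·C(k-1,1) + 154·C(k-1,2) + 150·C(k-1,3) + 48·C(k-1,4).
At k = 9: k-1 = 8, so a_9 = -1 + 440 + 4312 + 8400 + 3360 = 16511.

16511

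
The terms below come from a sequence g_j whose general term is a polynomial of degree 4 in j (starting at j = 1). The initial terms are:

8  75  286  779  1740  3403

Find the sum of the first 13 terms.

1st diffs: 67, 211, 493, 961, 1663.
2nd diffs: 144, 282, 468, 702.
3rd diffs: 138, 186, 234.
4th diffs: 48, 48 (constant).
Newton forward-difference form: g_j = 8 + 67·C(j-1,1) + 144·C(j-1,2) + 138·C(j-1,3) + 48·C(j-1,4).
Continuing: …, 6050, 10011, 15664, 23435, …, g_{13} = 64436.
Summing j = 1..13 (13 terms) gives 206960.

206960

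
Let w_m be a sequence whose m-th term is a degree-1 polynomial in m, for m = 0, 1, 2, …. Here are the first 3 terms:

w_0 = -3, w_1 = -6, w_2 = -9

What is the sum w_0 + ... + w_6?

-84

1st diffs: -3, -3 (constant).
So w_m = -3m - 3.
Continuing: -12, -15, -18, -21.
Summing m = 0..6 (7 terms) gives -84.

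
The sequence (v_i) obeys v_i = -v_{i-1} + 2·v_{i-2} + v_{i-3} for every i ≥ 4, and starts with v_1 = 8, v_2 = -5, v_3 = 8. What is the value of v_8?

-110

Step forward from the initial values:
v_4 = -10  v_5 = 21  v_6 = -33  v_7 = 65  v_8 = -110.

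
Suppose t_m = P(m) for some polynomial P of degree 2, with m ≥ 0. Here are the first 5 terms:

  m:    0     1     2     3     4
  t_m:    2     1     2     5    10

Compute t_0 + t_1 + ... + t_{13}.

665

1st diffs: -1, 1, 3, 5.
2nd diffs: 2, 2, 2 (constant).
Newton forward-difference form: t_m = 2 + (-1)·C(m,1) + 2·C(m,2).
Continuing: …, 17, 26, 37, 50, …, t_{13} = 145.
Summing m = 0..13 (14 terms) gives 665.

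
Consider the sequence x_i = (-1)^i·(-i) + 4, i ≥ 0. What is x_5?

(-1)^5 = -1; -i at i=5 is -5; so x_5 = 9.

9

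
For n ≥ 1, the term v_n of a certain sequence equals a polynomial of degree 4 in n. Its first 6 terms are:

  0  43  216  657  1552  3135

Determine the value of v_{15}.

1st diffs: 43, 173, 441, 895, 1583.
2nd diffs: 130, 268, 454, 688.
3rd diffs: 138, 186, 234.
4th diffs: 48, 48 (constant).
So v_n = 2n^4 + 3n^3 - 3n^2 + n - 3.
Evaluating at n = 15 gives v_{15} = 110712.

110712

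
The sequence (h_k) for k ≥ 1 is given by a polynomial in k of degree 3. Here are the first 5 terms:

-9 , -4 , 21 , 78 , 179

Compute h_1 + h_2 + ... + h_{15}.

1st diffs: 5, 25, 57, 101.
2nd diffs: 20, 32, 44.
3rd diffs: 12, 12 (constant).
Newton forward-difference form: h_k = -9 + 5·C(k-1,1) + 20·C(k-1,2) + 12·C(k-1,3).
Continuing: …, 336, 561, 866, 1263, …, h_{15} = 6249.
Summing k = 1..15 (15 terms) gives 25870.

25870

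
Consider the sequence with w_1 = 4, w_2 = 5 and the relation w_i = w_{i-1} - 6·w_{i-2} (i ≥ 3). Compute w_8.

-2185

Compute successive terms:
w_3 = -19;  w_4 = -49;  w_5 = 65;  w_6 = 359;  w_7 = -31;  w_8 = -2185.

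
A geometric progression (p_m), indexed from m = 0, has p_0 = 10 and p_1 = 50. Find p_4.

6250

Common ratio r = 5.
p_m = 10·5^(m-0).
p_4 = 10·5^4 = 6250.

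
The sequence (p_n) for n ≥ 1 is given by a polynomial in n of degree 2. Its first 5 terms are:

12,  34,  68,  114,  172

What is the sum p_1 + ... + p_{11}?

1st diffs: 22, 34, 46, 58.
2nd diffs: 12, 12, 12 (constant).
Newton forward-difference form: p_n = 12 + 22·C(n-1,1) + 12·C(n-1,2).
Continuing: …, 242, 324, 418, 524, …, p_{11} = 772.
Summing n = 1..11 (11 terms) gives 3322.

3322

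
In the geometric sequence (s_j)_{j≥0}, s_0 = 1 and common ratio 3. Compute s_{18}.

387420489

s_j = 1·3^(j-0).
s_{18} = 1·3^18 = 387420489.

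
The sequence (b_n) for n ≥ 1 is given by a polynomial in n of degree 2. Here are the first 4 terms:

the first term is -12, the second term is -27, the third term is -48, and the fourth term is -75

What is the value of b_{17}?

-972

1st diffs: -15, -21, -27.
2nd diffs: -6, -6 (constant).
Newton forward-difference form: b_n = -12 + (-15)·C(n-1,1) + (-6)·C(n-1,2).
At n = 17: n-1 = 16, so b_{17} = -12 - 240 - 720 = -972.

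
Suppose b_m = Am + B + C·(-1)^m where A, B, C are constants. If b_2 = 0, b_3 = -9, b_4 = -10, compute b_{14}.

At m = 2, 3, 4: 2A + B + C = 0; 3A + B - C = -9; 4A + B + C = -10.
Subtracting the first from the second: A - 2C = -9.
Subtracting the second from the third: A + 2C = -1.
Solving: C = 2, A = -5, then B = 8.
Hence b_{14} = -5·14 + 8 + 2·1 = -60.

-60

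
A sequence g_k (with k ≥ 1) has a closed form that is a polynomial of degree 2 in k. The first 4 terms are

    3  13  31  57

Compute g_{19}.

1st diffs: 10, 18, 26.
2nd diffs: 8, 8 (constant).
Newton forward-difference form: g_k = 3 + 10·C(k-1,1) + 8·C(k-1,2).
At k = 19: k-1 = 18, so g_{19} = 3 + 180 + 1224 = 1407.

1407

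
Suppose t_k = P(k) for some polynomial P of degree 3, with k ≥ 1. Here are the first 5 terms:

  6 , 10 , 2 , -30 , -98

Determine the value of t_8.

-638

1st diffs: 4, -8, -32, -68.
2nd diffs: -12, -24, -36.
3rd diffs: -12, -12 (constant).
So t_k = -2k^3 + 6k^2 + 2.
Evaluating at k = 8 gives t_8 = -638.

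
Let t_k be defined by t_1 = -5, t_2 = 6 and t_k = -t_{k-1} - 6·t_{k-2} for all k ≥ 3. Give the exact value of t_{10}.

13980

Step forward from the initial values:
t_3 = 24  t_4 = -60  t_5 = -84  t_6 = 444  t_7 = 60  t_8 = -2724  t_9 = 2364  t_{10} = 13980.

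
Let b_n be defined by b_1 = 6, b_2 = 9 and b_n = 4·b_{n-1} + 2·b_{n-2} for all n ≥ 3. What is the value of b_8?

82440

Applying the relation repeatedly:
b_3 = 48  b_4 = 210  b_5 = 936  b_6 = 4164  b_7 = 18528  b_8 = 82440.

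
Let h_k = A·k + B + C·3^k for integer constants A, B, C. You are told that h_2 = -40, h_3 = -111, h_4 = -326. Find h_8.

-26242

Write the equations: 2A + B + 9C = -40; 3A + B + 27C = -111; 4A + B + 81C = -326.
Subtracting the first from the second: A + 18C = -71.
Subtracting the second from the third: A + 54C = -215.
Solving: C = -4, A = 1, then B = -6.
Therefore h_8 = 8 + (-6) + (-4)·6561 = -26242.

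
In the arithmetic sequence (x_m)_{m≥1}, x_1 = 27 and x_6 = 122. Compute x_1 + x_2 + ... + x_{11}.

1342

Common difference d = (122 - 27) / (6 - 1) = 19.
x_m = 27 + (m - 1)·19.
x_{11} = 217; S = 11·(27 + 217)/2 = 1342.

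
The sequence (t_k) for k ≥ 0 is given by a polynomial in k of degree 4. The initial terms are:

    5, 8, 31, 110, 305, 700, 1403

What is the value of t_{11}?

1st diffs: 3, 23, 79, 195, 395, 703.
2nd diffs: 20, 56, 116, 200, 308.
3rd diffs: 36, 60, 84, 108.
4th diffs: 24, 24, 24 (constant).
Newton forward-difference form: t_k = 5 + 3·C(k,1) + 20·C(k,2) + 36·C(k,3) + 24·C(k,4).
At k = 11: k = 11, so t_{11} = 5 + 33 + 1100 + 5940 + 7920 = 14998.

14998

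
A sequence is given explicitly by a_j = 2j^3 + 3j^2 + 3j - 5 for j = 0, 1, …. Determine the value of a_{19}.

a_{19} = 2·19^3 + 3·19^2 + 3·19 - 5 = 14853.

14853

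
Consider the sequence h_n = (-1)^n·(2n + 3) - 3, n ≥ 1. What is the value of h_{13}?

(-1)^13 = -1; 2n + 3 at n=13 is 29; so h_{13} = -32.

-32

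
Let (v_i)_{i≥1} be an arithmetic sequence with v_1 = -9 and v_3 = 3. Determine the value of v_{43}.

Common difference d = (3 - (-9)) / (3 - 1) = 6.
v_i = -9 + (i - 1)·6.
v_{43} = -9 + 42·6 = 243.

243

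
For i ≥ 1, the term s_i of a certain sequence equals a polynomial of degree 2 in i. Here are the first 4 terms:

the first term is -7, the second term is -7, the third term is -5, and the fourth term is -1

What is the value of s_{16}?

203

1st diffs: 0, 2, 4.
2nd diffs: 2, 2 (constant).
Newton forward-difference form: s_i = -7 + 2·C(i-1,2).
At i = 16: i-1 = 15, so s_{16} = -7 + 210 = 203.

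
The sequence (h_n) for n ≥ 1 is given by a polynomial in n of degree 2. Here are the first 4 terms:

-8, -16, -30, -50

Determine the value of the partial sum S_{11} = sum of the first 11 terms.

1st diffs: -8, -14, -20.
2nd diffs: -6, -6 (constant).
Newton forward-difference form: h_n = -8 + (-8)·C(n-1,1) + (-6)·C(n-1,2).
Continuing: …, -76, -108, -146, -190, …, h_{11} = -358.
Summing n = 1..11 (11 terms) gives -1518.

-1518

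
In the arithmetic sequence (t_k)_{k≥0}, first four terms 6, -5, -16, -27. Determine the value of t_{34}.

-368

Common difference d = -11.
t_k = 6 + (k - 0)·(-11).
t_{34} = 6 + 34·(-11) = -368.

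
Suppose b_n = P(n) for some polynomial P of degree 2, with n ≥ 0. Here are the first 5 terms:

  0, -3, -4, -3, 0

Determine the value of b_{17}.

1st diffs: -3, -1, 1, 3.
2nd diffs: 2, 2, 2 (constant).
So b_n = n^2 - 4n.
Evaluating at n = 17 gives b_{17} = 221.

221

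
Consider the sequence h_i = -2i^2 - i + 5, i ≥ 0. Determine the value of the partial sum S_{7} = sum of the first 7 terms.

Over i = 0..6: Σi = 21, Σi² = 91.
Total = (-2)·91 + (-1)·21 + (5)·7 = -168.

-168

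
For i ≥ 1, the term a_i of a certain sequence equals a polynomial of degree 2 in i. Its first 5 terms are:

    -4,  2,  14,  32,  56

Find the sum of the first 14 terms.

1st diffs: 6, 12, 18, 24.
2nd diffs: 6, 6, 6 (constant).
Newton forward-difference form: a_i = -4 + 6·C(i-1,1) + 6·C(i-1,2).
Continuing: …, 86, 122, 164, 212, …, a_{14} = 542.
Summing i = 1..14 (14 terms) gives 2674.

2674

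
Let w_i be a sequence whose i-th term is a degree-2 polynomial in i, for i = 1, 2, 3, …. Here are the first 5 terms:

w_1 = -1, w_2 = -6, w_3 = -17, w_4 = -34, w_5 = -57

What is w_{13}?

1st diffs: -5, -11, -17, -23.
2nd diffs: -6, -6, -6 (constant).
Newton forward-difference form: w_i = -1 + (-5)·C(i-1,1) + (-6)·C(i-1,2).
At i = 13: i-1 = 12, so w_{13} = -1 - 60 - 396 = -457.

-457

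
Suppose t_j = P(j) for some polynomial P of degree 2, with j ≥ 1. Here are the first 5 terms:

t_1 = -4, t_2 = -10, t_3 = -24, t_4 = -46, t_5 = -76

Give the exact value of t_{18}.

-1194

1st diffs: -6, -14, -22, -30.
2nd diffs: -8, -8, -8 (constant).
So t_j = -4j^2 + 6j - 6.
Evaluating at j = 18 gives t_{18} = -1194.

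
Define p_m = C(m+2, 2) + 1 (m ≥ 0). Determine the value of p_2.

7

C(4, 2) = 6, so p_2 = 7.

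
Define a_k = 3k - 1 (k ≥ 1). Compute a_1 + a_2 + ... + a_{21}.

672

Over k = 1..21: Σk = 231.
Total = (3)·231 + (-1)·21 = 672.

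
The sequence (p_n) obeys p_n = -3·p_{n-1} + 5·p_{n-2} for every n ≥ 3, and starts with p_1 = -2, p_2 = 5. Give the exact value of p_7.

-7450

Iterate the recurrence:
p_3 = -25;  p_4 = 100;  p_5 = -425;  p_6 = 1775;  p_7 = -7450.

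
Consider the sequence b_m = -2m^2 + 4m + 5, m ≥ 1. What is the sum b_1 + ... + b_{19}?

Over m = 1..19: Σm = 190, Σm² = 2470.
Total = (-2)·2470 + (4)·190 + (5)·19 = -4085.

-4085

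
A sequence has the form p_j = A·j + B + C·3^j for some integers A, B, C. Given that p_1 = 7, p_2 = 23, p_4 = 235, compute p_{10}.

Plug in j = 1, 2, 4: A + B + 3C = 7; 2A + B + 9C = 23; 4A + B + 81C = 235.
Subtracting the first from the second: A + 6C = 16.
Subtracting the second from the third: 2A + 72C = 212.
Solving: C = 3, A = -2, then B = 0.
Therefore p_{10} = -20 + 0 + 3·59049 = 177127.

177127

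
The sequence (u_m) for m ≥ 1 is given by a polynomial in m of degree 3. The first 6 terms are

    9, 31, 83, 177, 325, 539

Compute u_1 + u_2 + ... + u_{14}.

25060

1st diffs: 22, 52, 94, 148, 214.
2nd diffs: 30, 42, 54, 66.
3rd diffs: 12, 12, 12 (constant).
So u_m = 2m^3 + 3m^2 - m + 5.
Continuing: …, 831, 1213, 1697, 2295, …, u_{14} = 6067.
Summing m = 1..14 (14 terms) gives 25060.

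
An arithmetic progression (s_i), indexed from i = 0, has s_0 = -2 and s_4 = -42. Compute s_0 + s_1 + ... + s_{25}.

Common difference d = (-42 - (-2)) / (4 - 0) = -10.
s_i = -2 + (i - 0)·(-10).
s_{25} = -252; S = 26·(-2 + (-252))/2 = -3302.

-3302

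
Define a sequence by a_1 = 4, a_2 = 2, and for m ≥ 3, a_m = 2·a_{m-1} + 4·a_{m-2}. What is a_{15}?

21446656

Compute successive terms:
a_3 = 20;  a_4 = 48;  a_5 = 176;  …;  a_{12} = 632832;  a_{13} = 2048000;  a_{14} = 6627328;  a_{15} = 21446656.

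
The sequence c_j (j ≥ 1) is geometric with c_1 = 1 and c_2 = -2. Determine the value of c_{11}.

1024

Common ratio r = -2.
c_j = 1·(-2)^(j-1).
c_{11} = 1·(-2)^10 = 1024.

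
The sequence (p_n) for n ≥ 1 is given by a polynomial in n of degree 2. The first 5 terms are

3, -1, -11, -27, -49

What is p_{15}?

1st diffs: -4, -10, -16, -22.
2nd diffs: -6, -6, -6 (constant).
Newton forward-difference form: p_n = 3 + (-4)·C(n-1,1) + (-6)·C(n-1,2).
At n = 15: n-1 = 14, so p_{15} = 3 - 56 - 546 = -599.

-599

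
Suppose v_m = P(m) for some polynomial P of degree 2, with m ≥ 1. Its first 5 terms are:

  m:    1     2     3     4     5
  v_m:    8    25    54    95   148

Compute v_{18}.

1929

1st diffs: 17, 29, 41, 53.
2nd diffs: 12, 12, 12 (constant).
So v_m = 6m^2 - m + 3.
Evaluating at m = 18 gives v_{18} = 1929.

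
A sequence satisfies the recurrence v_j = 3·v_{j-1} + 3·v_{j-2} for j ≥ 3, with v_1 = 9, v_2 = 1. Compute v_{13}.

Iterate the recurrence:
v_3 = 30;  v_4 = 93;  v_5 = 369;  …;  v_{10} = 286821;  v_{11} = 1087425;  v_{12} = 4122738;  v_{13} = 15630489.

15630489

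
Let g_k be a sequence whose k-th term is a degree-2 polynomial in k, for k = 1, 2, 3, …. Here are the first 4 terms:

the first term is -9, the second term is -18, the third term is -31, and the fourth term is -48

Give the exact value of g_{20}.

1st diffs: -9, -13, -17.
2nd diffs: -4, -4 (constant).
Newton forward-difference form: g_k = -9 + (-9)·C(k-1,1) + (-4)·C(k-1,2).
At k = 20: k-1 = 19, so g_{20} = -9 - 171 - 684 = -864.

-864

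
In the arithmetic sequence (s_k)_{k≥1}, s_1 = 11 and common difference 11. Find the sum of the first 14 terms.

s_k = 11 + (k - 1)·11.
s_{14} = 154; S = 14·(11 + 154)/2 = 1155.

1155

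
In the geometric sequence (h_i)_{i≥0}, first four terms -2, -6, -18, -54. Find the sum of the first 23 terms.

Common ratio r = 3.
h_i = (-2)·3^(i-0).
S = (-2)·(3^23 - 1)/(3 - 1) = (-2)·(94143178827 - 1)/(2) = -94143178826.

-94143178826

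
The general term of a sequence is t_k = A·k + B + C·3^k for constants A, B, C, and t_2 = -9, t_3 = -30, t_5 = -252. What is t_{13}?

Write the equations: 2A + B + 9C = -9; 3A + B + 27C = -30; 5A + B + 243C = -252.
Subtracting the first from the second: A + 18C = -21.
Subtracting the second from the third: 2A + 216C = -222.
Solving: C = -1, A = -3, then B = 6.
Therefore t_{13} = -39 + 6 + (-1)·1594323 = -1594356.

-1594356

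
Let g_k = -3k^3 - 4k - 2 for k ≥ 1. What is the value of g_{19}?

-20655

g_{19} = -3·19^3 - 4·19 - 2 = -20655.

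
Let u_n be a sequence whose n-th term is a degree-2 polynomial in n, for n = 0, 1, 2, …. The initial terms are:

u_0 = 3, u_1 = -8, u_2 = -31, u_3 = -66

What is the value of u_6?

-243

1st diffs: -11, -23, -35.
2nd diffs: -12, -12 (constant).
So u_n = -6n^2 - 5n + 3.
Evaluating at n = 6 gives u_6 = -243.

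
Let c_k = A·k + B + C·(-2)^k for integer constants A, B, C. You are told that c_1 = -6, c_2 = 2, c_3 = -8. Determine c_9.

-500

The three given values yield: A + B - 2C = -6; 2A + B + 4C = 2; 3A + B - 8C = -8.
Subtracting the first from the second: A + 6C = 8.
Subtracting the second from the third: A - 12C = -10.
Solving: C = 1, A = 2, then B = -6.
Hence c_9 = 2·9 + (-6) + 1·(-512) = -500.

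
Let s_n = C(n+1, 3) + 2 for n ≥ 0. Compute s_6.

37

C(7, 3) = 35, so s_6 = 37.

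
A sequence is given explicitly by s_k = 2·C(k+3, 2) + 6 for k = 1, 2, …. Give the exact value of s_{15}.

C(18, 2) = 153, so s_{15} = 312.

312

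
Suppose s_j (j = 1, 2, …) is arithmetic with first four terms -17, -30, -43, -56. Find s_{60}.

-784

Common difference d = -13.
s_j = -17 + (j - 1)·(-13).
s_{60} = -17 + 59·(-13) = -784.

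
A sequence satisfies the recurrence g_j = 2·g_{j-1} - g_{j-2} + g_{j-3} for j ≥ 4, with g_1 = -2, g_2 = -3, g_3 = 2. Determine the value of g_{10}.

g_4 = 5, g_5 = 5, g_6 = 7, g_7 = 14, g_8 = 26, g_9 = 45, g_{10} = 78.

78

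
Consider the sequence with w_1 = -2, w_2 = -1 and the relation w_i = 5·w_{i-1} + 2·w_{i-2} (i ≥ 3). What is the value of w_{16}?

-27215154263

Compute successive terms:
w_3 = -9  w_4 = -47  w_5 = -253  …  w_{13} = -175523213  w_{14} = -942960079  w_{15} = -5065846821  w_{16} = -27215154263.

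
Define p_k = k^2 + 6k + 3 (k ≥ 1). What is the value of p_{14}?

283

p_{14} = 1·14^2 + 6·14 + 3 = 283.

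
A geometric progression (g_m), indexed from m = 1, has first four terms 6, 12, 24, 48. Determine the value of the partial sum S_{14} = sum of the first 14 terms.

Common ratio r = 2.
g_m = 6·2^(m-1).
S = 6·(2^14 - 1)/(2 - 1) = 6·(16384 - 1)/(1) = 98298.

98298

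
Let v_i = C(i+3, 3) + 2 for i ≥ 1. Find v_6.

C(9, 3) = 84, so v_6 = 86.

86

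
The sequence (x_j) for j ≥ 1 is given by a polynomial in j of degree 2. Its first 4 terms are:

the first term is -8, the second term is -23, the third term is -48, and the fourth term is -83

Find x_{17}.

1st diffs: -15, -25, -35.
2nd diffs: -10, -10 (constant).
Newton forward-difference form: x_j = -8 + (-15)·C(j-1,1) + (-10)·C(j-1,2).
At j = 17: j-1 = 16, so x_{17} = -8 - 240 - 1200 = -1448.

-1448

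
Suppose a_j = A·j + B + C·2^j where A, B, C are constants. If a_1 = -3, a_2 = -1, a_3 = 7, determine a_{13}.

Plug in j = 1, 2, 3: A + B + 2C = -3; 2A + B + 4C = -1; 3A + B + 8C = 7.
Subtracting the first from the second: A + 2C = 2.
Subtracting the second from the third: A + 4C = 8.
Solving: C = 3, A = -4, then B = -5.
So a_j = -4·j + (-5) + 3·2^j; at j=13 this is 24519.

24519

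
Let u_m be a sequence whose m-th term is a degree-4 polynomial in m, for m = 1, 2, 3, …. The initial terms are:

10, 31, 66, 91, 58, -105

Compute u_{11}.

1st diffs: 21, 35, 25, -33, -163.
2nd diffs: 14, -10, -58, -130.
3rd diffs: -24, -48, -72.
4th diffs: -24, -24 (constant).
So u_m = -m^4 + 6m^3 - 4m^2 + 6m + 3.
Evaluating at m = 11 gives u_{11} = -7070.

-7070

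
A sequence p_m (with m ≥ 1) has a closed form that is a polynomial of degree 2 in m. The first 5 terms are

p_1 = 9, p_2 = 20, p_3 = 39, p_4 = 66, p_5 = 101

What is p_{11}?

479

1st diffs: 11, 19, 27, 35.
2nd diffs: 8, 8, 8 (constant).
Newton forward-difference form: p_m = 9 + 11·C(m-1,1) + 8·C(m-1,2).
At m = 11: m-1 = 10, so p_{11} = 9 + 110 + 360 = 479.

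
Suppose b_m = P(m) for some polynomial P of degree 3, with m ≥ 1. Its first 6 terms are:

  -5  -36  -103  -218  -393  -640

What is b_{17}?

1st diffs: -31, -67, -115, -175, -247.
2nd diffs: -36, -48, -60, -72.
3rd diffs: -12, -12, -12 (constant).
Newton forward-difference form: b_m = -5 + (-31)·C(m-1,1) + (-36)·C(m-1,2) + (-12)·C(m-1,3).
At m = 17: m-1 = 16, so b_{17} = -5 - 496 - 4320 - 6720 = -11541.

-11541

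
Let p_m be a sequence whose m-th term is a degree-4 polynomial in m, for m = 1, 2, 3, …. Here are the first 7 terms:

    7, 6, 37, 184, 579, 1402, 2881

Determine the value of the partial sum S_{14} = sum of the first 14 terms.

1st diffs: -1, 31, 147, 395, 823, 1479.
2nd diffs: 32, 116, 248, 428, 656.
3rd diffs: 84, 132, 180, 228.
4th diffs: 48, 48, 48 (constant).
Newton forward-difference form: p_m = 7 + (-1)·C(m-1,1) + 32·C(m-1,2) + 84·C(m-1,3) + 48·C(m-1,4).
Continuing: …, 5292, 8959, 14254, 21597, …, p_{14} = 60834.
Summing m = 1..14 (14 terms) gives 191835.

191835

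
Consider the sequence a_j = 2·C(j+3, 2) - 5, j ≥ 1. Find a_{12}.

205

C(15, 2) = 105, so a_{12} = 205.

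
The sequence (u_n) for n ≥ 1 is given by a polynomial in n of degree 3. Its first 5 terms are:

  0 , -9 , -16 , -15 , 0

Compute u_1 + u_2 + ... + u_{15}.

8155

1st diffs: -9, -7, 1, 15.
2nd diffs: 2, 8, 14.
3rd diffs: 6, 6 (constant).
Newton forward-difference form: u_n = (-9)·C(n-1,1) + 2·C(n-1,2) + 6·C(n-1,3).
Continuing: …, 35, 96, 189, 320, …, u_{15} = 2240.
Summing n = 1..15 (15 terms) gives 8155.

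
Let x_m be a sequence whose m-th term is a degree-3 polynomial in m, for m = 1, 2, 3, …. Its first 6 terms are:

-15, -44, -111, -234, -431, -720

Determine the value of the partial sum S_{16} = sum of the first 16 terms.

-57760

1st diffs: -29, -67, -123, -197, -289.
2nd diffs: -38, -56, -74, -92.
3rd diffs: -18, -18, -18 (constant).
So x_m = -3m^3 - m^2 - 5m - 6.
Continuing: …, -1119, -1646, -2319, -3156, …, x_{16} = -12630.
Summing m = 1..16 (16 terms) gives -57760.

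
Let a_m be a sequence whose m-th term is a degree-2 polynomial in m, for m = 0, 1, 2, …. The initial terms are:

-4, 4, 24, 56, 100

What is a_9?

500

1st diffs: 8, 20, 32, 44.
2nd diffs: 12, 12, 12 (constant).
So a_m = 6m^2 + 2m - 4.
Evaluating at m = 9 gives a_9 = 500.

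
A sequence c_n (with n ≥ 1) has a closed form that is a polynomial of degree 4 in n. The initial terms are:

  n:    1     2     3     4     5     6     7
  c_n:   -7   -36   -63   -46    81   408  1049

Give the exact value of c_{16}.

1st diffs: -29, -27, 17, 127, 327, 641.
2nd diffs: 2, 44, 110, 200, 314.
3rd diffs: 42, 66, 90, 114.
4th diffs: 24, 24, 24 (constant).
So c_n = n^4 - 3n^3 - 6n^2 - 5n + 6.
Evaluating at n = 16 gives c_{16} = 51638.

51638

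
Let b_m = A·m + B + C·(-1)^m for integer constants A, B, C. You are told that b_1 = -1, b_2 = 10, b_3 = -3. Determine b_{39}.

-39

The three given values yield: A + B - C = -1; 2A + B + C = 10; 3A + B - C = -3.
Subtracting the first from the second: A + 2C = 11.
Subtracting the second from the third: A - 2C = -13.
Solving: C = 6, A = -1, then B = 6.
Hence b_{39} = -1·39 + 6 + 6·(-1) = -39.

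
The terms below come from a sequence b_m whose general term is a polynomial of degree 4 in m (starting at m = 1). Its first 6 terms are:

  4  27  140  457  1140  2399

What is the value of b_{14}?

1st diffs: 23, 113, 317, 683, 1259.
2nd diffs: 90, 204, 366, 576.
3rd diffs: 114, 162, 210.
4th diffs: 48, 48 (constant).
Newton forward-difference form: b_m = 4 + 23·C(m-1,1) + 90·C(m-1,2) + 114·C(m-1,3) + 48·C(m-1,4).
At m = 14: m-1 = 13, so b_{14} = 4 + 299 + 7020 + 32604 + 34320 = 74247.

74247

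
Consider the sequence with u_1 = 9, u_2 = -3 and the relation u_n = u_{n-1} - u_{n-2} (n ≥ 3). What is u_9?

Step forward from the initial values:
u_3 = -12; u_4 = -9; u_5 = 3; u_6 = 12; u_7 = 9; u_8 = -3; u_9 = -12.

-12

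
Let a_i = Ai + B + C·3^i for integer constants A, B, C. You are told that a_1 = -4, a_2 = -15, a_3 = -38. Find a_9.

-19724

At i = 1, 2, 3: A + B + 3C = -4; 2A + B + 9C = -15; 3A + B + 27C = -38.
Subtracting the first from the second: A + 6C = -11.
Subtracting the second from the third: A + 18C = -23.
Solving: C = -1, A = -5, then B = 4.
Therefore a_9 = -45 + 4 + (-1)·19683 = -19724.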